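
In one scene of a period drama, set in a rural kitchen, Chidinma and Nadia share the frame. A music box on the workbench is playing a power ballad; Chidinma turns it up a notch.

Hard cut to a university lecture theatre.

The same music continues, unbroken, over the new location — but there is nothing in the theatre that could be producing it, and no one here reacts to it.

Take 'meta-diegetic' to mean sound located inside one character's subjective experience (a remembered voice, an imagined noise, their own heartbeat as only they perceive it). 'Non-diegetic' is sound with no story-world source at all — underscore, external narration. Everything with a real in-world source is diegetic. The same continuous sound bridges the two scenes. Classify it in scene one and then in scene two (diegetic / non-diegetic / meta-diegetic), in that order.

diegetic, non-diegetic

Scene one: a music box is an on-screen source and Chidinma reacts to it → diegetic.
Scene two: there is no source in the theatre and no one hears it — it's now underscore → non-diegetic.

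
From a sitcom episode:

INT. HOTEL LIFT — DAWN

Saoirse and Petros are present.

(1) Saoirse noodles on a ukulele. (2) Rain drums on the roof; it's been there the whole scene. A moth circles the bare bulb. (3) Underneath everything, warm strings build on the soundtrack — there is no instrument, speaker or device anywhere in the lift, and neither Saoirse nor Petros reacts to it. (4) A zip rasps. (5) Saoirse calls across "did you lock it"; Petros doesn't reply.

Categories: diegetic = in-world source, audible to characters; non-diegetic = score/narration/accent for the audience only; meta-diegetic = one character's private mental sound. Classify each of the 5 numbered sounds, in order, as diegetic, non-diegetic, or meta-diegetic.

(1) is diegetic: a character is playing a ukulele on screen.
(2) ambient/room sound belonging to the story's physical space → diegetic.
(3) nothing in the lift produces it and the characters don't hear it — pure soundtrack → non-diegetic.
Sound (4): the sound comes from a zip physically present in the location, so diegetic.
(5) on-screen dialogue — Saoirse speaks and Petros is there to hear → diegetic.

diegetic, diegetic, non-diegetic, diegetic, diegetic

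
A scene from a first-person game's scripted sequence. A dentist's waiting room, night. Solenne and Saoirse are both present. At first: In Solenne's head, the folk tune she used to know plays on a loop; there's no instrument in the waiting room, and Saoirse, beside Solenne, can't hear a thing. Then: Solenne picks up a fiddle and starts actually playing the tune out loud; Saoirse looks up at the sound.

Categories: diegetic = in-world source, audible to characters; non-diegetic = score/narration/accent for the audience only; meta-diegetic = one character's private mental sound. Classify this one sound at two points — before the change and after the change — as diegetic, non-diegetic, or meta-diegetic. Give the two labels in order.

meta-diegetic, diegetic

Before the change: the tune exists only as Solenne's private memory; Saoirse can't hear it → meta-diegetic.
After the change: Solenne is now producing it live on a fiddle, in the room, and Saoirse hears it → diegetic.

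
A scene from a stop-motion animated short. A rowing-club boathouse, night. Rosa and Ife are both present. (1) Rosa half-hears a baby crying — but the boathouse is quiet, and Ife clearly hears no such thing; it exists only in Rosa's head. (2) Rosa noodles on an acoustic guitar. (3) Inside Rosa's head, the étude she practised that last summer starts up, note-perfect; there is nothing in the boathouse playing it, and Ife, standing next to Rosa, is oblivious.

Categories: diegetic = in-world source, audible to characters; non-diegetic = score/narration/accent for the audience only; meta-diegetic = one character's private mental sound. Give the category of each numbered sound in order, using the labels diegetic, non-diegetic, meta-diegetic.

(1) the sound is imagined by Rosa; nothing in the story world is producing it and Ife can't hear it → meta-diegetic.
(2) is diegetic: Rosa is producing the music live, in the story world.
(3) the music is a memory playing inside Rosa's mind alone; no real-world source, Ife can't hear it → meta-diegetic.

meta-diegetic, diegetic, meta-diegetic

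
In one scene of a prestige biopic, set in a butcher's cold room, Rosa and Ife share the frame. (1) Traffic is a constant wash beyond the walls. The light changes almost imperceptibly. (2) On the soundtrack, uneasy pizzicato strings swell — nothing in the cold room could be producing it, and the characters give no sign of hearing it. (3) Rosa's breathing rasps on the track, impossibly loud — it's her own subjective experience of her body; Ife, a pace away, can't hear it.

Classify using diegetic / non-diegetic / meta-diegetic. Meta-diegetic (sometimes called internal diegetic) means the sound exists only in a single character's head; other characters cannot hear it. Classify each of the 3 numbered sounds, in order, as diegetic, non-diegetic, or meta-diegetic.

Sound (1): traffic is part of the location's real environment, so diegetic.
(2) nothing in the cold room produces it and the characters don't hear it — pure soundtrack → non-diegetic.
Sound (3): point-of-audition from inside Rosa's body; not a sound in the room, so meta-diegetic.

diegetic, non-diegetic, meta-diegetic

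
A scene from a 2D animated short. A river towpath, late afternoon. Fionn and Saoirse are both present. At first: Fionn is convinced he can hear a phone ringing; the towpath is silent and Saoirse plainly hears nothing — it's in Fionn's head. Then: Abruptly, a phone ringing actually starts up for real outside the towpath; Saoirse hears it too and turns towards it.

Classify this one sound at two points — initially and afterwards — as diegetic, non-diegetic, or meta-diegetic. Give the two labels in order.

meta-diegetic, diegetic

Initially: only Fionn 'hears' it — imagined, in his mind → meta-diegetic.
Afterwards: now there's a real external source and Saoirse hears it too — in the story world → diegetic.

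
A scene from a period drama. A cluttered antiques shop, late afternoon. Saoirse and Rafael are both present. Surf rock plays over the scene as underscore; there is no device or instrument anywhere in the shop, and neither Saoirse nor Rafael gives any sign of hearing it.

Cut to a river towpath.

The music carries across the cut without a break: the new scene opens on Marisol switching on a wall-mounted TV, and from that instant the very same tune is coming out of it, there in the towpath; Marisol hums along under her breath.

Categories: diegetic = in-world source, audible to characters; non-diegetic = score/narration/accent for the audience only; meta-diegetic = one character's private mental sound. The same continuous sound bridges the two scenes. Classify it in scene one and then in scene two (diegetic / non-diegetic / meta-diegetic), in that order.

non-diegetic, diegetic

Scene one: there's no in-world source anywhere and no character hears it — underscore for the audience only → non-diegetic.
Scene two: once Marisol turns on a wall-mounted TV, the music has a real source in the story world and Marisol reacts to it → diegetic.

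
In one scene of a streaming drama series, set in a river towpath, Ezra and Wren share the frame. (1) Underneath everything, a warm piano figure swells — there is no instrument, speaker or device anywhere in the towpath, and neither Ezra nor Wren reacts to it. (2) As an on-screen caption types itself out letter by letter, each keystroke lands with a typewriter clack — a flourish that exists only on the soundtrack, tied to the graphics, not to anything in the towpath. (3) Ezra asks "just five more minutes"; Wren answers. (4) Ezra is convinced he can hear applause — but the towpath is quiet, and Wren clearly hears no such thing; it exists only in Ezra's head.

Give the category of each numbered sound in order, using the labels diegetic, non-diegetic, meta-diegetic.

(1) nothing in the towpath produces it and the characters don't hear it — pure soundtrack → non-diegetic.
(2) is non-diegetic: it accompanies on-screen graphics, not anything inside the story world.
(3) spoken by a character present in the story world → diegetic.
(4) is meta-diegetic: the sound is imagined by Ezra; nothing in the story world is producing it and Wren can't hear it.

non-diegetic, non-diegetic, diegetic, meta-diegetic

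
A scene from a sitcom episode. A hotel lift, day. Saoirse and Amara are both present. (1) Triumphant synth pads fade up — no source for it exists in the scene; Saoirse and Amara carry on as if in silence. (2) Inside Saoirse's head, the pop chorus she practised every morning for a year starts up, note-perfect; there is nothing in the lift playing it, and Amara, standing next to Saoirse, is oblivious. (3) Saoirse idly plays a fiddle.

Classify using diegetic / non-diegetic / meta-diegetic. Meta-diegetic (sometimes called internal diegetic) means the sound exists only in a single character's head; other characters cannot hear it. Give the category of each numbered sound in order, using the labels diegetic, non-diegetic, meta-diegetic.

non-diegetic, meta-diegetic, diegetic

(1) is non-diegetic: score with no on-screen or off-screen source; it exists for the audience alone.
(2) remembered music, private to Saoirse — Amara is oblivious because it isn't in the room → meta-diegetic.
(3) is diegetic: Saoirse is producing the music live, in the story world.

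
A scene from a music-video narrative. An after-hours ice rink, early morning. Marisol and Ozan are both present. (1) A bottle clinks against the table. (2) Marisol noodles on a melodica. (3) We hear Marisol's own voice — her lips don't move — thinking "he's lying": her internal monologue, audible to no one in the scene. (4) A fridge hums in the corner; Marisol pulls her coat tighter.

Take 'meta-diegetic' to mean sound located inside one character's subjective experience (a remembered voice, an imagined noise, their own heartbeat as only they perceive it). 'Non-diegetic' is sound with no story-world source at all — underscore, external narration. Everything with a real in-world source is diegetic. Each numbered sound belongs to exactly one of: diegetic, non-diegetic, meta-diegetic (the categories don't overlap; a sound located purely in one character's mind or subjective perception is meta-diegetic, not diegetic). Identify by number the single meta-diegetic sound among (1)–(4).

3

(1) is diegetic: the sound comes from a bottle physically present in the location.
(2) is diegetic: Marisol is producing the music live, in the story world.
(3) Marisol's thought-voice: a private mental sound no other character can hear → meta-diegetic.
(4) is diegetic: a fridge is part of the location's real environment.
Only (3) is meta-diegetic.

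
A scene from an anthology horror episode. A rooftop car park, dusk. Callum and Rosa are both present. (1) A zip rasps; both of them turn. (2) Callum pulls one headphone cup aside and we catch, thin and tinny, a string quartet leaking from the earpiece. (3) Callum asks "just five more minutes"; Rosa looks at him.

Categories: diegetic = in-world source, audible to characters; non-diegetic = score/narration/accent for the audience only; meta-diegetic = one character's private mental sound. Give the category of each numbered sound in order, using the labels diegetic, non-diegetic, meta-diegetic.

(1) a zip is a real object/event in the scene's world → diegetic.
(2) is diegetic: the headphones are an on-screen source.
(3) is diegetic: on-screen dialogue — Callum speaks and Rosa is there to hear.

diegetic, diegetic, diegetic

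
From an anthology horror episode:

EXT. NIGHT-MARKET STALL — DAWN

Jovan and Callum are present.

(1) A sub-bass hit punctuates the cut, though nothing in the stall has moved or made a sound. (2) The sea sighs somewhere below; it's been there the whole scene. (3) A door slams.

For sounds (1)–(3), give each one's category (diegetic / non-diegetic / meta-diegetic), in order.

(1) is non-diegetic: it's a sound-design accent with no in-world source; no one in the scene can hear it.
Sound (2): the sea is part of the location's real environment, so diegetic.
Sound (3): an in-world source (a door); characters could hear it, so diegetic.

non-diegetic, diegetic, diegetic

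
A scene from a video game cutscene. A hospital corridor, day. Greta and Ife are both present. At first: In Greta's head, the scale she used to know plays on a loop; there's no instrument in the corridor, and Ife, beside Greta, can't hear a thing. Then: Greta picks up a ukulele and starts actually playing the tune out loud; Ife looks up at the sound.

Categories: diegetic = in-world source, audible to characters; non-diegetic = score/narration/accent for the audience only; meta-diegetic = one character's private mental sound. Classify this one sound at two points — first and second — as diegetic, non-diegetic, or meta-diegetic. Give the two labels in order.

First: the tune exists only as Greta's private memory; Ife can't hear it → meta-diegetic.
Second: Greta is now producing it live on a ukulele, in the room, and Ife hears it → diegetic.

meta-diegetic, diegetic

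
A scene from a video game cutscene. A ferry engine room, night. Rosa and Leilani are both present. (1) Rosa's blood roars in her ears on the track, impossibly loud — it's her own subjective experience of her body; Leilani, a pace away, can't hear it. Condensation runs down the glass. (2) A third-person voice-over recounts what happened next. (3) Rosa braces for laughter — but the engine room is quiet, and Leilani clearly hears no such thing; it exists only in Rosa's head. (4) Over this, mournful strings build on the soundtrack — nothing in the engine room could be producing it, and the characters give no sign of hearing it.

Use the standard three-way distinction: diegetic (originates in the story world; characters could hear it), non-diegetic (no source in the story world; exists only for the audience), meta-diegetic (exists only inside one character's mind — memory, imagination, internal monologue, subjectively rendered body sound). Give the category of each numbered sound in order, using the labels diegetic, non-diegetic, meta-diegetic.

meta-diegetic, non-diegetic, meta-diegetic, non-diegetic

(1) point-of-audition from inside Rosa's body; not a sound in the room → meta-diegetic.
(2) is non-diegetic: commentary laid over the scene from outside the fiction.
(3) is meta-diegetic: Rosa alone 'hears' it — an imagined sound, not present in the space.
(4) it has no source in the story world and no character can hear it — it's underscore → non-diegetic.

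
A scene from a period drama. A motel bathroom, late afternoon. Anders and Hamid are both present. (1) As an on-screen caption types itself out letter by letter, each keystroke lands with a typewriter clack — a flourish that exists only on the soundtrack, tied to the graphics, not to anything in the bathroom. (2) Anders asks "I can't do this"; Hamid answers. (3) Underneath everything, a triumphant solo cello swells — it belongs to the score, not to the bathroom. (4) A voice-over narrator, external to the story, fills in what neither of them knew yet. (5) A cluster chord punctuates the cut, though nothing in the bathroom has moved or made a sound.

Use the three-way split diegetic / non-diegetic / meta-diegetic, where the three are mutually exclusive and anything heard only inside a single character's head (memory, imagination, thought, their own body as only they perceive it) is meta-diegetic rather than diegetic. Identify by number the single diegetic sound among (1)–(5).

(1) it accompanies on-screen graphics, not anything inside the story world → non-diegetic.
(2) is diegetic: spoken by a character present in the story world.
(3) is non-diegetic: nothing in the bathroom produces it and the characters don't hear it — pure soundtrack.
Sound (4): external voice-over — not a character, not heard by anyone in the scene, so non-diegetic.
(5) it's a sound-design accent with no in-world source; no one in the scene can hear it → non-diegetic.
Only (2) is diegetic.

2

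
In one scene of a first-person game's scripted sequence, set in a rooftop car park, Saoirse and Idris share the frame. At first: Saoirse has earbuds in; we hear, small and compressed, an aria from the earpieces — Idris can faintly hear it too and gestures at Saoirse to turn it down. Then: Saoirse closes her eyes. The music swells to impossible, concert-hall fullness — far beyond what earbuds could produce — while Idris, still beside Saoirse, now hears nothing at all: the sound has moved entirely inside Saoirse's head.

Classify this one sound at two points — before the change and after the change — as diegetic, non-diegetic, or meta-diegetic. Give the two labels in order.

diegetic, meta-diegetic

Before the change: the earbuds are a physical source both characters can hear → diegetic.
After the change: the music now exists only as Saoirse's subjective experience; Idris can no longer hear it → meta-diegetic.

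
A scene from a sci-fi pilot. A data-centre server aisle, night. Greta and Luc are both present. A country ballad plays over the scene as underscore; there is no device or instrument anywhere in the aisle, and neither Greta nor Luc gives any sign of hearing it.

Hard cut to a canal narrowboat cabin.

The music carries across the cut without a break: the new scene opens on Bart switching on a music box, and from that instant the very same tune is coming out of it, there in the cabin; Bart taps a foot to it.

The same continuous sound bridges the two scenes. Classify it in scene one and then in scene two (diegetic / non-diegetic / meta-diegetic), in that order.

Scene one: there's no in-world source anywhere and no character hears it — underscore for the audience only → non-diegetic.
Scene two: once Bart turns on a music box, the music has a real source in the story world and Bart reacts to it → diegetic.

non-diegetic, diegetic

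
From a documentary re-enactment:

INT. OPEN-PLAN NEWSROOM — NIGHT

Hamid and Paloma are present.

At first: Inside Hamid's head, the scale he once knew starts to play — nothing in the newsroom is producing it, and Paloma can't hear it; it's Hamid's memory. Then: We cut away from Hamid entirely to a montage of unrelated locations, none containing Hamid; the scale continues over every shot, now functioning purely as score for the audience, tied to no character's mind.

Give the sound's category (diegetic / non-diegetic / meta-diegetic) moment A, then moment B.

Moment A: the music lives inside Hamid's mind alone; Paloma can't hear it → meta-diegetic.
Moment B: once it plays over shots Hamid isn't in, detached from any character's subjectivity, it's conventional underscore → non-diegetic.

meta-diegetic, non-diegetic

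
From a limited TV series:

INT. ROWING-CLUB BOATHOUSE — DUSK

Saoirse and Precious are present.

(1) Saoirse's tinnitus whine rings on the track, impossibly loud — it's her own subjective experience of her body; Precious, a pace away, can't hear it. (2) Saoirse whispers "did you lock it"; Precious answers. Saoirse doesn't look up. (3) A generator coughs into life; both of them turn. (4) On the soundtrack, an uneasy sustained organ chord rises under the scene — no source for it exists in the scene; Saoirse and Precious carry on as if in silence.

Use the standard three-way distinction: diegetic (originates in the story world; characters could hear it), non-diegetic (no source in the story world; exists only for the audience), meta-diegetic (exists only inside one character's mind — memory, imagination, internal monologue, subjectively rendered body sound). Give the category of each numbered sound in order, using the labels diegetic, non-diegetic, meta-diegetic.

meta-diegetic, diegetic, diegetic, non-diegetic

(1) it's Saoirse's internal bodily sensation rendered as sound; only Saoirse 'hears' it → meta-diegetic.
Sound (2): on-screen dialogue — Saoirse speaks and Precious is there to hear, so diegetic.
Sound (3): an in-world source (a generator); characters could hear it, so diegetic.
(4) is non-diegetic: it has no source in the story world and no character can hear it — it's underscore.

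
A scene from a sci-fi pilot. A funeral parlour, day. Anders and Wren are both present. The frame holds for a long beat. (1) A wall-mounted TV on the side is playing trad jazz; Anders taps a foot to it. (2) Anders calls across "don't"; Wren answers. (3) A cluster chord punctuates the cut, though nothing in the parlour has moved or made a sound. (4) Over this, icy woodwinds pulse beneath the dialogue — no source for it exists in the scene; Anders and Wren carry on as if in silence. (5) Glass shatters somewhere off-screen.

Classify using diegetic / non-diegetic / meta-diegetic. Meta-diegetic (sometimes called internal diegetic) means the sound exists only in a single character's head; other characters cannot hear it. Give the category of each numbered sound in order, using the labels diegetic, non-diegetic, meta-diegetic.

diegetic, diegetic, non-diegetic, non-diegetic, diegetic

Sound (1): source music from a wall-mounted TV, which exists in the story world, so diegetic.
Sound (2): spoken by a character present in the story world, so diegetic.
(3) nothing in the scene produces it; it's an accent added for the audience → non-diegetic.
Sound (4): nothing in the parlour produces it and the characters don't hear it — pure soundtrack, so non-diegetic.
Sound (5): glass is a real object/event in the scene's world, so diegetic.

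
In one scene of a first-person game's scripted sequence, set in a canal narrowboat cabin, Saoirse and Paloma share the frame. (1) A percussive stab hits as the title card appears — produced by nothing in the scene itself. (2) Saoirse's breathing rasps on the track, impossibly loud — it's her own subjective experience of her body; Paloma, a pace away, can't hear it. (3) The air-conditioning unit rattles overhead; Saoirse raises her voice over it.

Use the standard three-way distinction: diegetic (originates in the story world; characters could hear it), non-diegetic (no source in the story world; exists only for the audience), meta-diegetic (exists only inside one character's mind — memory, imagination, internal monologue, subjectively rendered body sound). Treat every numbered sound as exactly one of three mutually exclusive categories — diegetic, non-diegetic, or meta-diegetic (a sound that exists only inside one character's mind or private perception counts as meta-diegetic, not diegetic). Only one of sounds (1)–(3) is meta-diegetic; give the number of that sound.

2

(1) is non-diegetic: nothing in the scene produces it; it's an accent added for the audience.
(2) is meta-diegetic: point-of-audition from inside Saoirse's body; not a sound in the room.
(3) is diegetic: the air-conditioning unit is part of the location's real environment.
Only (2) is meta-diegetic.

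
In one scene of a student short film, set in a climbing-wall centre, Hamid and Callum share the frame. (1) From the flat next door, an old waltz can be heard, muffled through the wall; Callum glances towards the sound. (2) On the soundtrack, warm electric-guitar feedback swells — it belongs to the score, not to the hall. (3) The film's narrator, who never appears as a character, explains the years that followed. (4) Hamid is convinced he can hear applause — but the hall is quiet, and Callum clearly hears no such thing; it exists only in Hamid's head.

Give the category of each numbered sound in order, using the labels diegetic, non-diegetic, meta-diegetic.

(1) is diegetic: off-screen diegetic: the source is out of frame but still in the story's space.
(2) is non-diegetic: nothing in the hall produces it and the characters don't hear it — pure soundtrack.
Sound (3): commentary laid over the scene from outside the fiction, so non-diegetic.
Sound (4): the sound is imagined by Hamid; nothing in the story world is producing it and Callum can't hear it, so meta-diegetic.

diegetic, non-diegetic, non-diegetic, meta-diegetic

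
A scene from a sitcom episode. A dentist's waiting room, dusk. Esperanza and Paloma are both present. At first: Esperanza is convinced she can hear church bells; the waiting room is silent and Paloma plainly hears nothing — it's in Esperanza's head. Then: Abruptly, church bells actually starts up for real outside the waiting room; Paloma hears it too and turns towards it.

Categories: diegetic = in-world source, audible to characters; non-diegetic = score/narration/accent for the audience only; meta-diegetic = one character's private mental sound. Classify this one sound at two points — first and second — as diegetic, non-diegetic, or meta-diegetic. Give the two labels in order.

meta-diegetic, diegetic

First: only Esperanza 'hears' it — imagined, in her mind → meta-diegetic.
Second: now there's a real external source and Paloma hears it too — in the story world → diegetic.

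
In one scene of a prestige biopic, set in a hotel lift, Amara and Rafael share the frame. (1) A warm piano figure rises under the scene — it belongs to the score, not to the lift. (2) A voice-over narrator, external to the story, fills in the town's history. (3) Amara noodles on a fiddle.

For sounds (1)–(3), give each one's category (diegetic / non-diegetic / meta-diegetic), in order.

(1) is non-diegetic: it has no source in the story world and no character can hear it — it's underscore.
Sound (2): the narrator exists outside the story world, addressing only the audience, so non-diegetic.
(3) is diegetic: the instrument and the performer are both in the scene.

non-diegetic, non-diegetic, diegetic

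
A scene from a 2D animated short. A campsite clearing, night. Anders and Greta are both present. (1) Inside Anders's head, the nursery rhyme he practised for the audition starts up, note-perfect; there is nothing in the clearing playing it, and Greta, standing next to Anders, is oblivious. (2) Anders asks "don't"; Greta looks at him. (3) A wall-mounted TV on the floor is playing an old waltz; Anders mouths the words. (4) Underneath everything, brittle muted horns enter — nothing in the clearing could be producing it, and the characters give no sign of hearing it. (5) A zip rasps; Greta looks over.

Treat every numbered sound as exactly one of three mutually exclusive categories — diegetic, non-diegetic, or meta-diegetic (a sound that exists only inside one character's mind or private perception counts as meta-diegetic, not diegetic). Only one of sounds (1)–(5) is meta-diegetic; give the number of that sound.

1

Sound (1): remembered music, private to Anders — Greta is oblivious because it isn't in the room, so meta-diegetic.
Sound (2): Anders is a character speaking aloud in the scene, so diegetic.
Sound (3): source music from a wall-mounted TV, which exists in the story world, so diegetic.
Sound (4): nothing in the clearing produces it and the characters don't hear it — pure soundtrack, so non-diegetic.
(5) a zip is a real object/event in the scene's world → diegetic.
Only (1) is meta-diegetic.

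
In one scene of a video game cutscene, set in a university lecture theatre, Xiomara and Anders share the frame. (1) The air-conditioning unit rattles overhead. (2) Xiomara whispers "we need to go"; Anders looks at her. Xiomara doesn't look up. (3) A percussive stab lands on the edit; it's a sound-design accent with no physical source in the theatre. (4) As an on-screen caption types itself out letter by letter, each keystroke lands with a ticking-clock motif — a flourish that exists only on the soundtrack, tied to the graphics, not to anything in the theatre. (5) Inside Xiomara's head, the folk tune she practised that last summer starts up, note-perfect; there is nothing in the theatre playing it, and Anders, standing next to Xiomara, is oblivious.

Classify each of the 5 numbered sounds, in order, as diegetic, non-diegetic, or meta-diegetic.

diegetic, diegetic, non-diegetic, non-diegetic, meta-diegetic

(1) is diegetic: it's the actual ambient sound of the location.
(2) on-screen dialogue — Xiomara speaks and Anders is there to hear → diegetic.
(3) it's a sound-design accent with no in-world source; no one in the scene can hear it → non-diegetic.
Sound (4): it accompanies on-screen graphics, not anything inside the story world, so non-diegetic.
(5) is meta-diegetic: the music is a memory playing inside Xiomara's mind alone; no real-world source, Anders can't hear it.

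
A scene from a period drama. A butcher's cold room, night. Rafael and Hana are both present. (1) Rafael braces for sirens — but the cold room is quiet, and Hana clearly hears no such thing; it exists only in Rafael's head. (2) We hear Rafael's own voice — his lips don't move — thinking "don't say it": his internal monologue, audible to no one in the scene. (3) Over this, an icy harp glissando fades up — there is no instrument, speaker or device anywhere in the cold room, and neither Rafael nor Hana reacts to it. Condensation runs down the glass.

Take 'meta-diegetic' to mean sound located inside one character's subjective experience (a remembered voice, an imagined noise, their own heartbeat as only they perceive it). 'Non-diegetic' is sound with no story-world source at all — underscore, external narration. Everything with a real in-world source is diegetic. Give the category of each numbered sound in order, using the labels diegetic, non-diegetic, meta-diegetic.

meta-diegetic, meta-diegetic, non-diegetic

(1) is meta-diegetic: the sound is imagined by Rafael; nothing in the story world is producing it and Hana can't hear it.
(2) is meta-diegetic: internal monologue — inside Rafael's mind, not spoken into the scene.
Sound (3): score with no on-screen or off-screen source; it exists for the audience alone, so non-diegetic.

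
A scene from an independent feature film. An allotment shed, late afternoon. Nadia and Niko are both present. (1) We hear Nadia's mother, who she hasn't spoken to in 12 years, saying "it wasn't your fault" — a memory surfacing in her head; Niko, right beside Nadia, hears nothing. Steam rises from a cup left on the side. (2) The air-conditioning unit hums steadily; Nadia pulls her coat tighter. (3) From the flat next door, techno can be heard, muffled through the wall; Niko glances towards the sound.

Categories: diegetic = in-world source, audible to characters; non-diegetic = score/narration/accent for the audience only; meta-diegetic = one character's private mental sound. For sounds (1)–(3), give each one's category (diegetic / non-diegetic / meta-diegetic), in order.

Sound (1): it's Nadia's recollection rendered as sound; the other character can't hear it, so meta-diegetic.
(2) is diegetic: it's the actual ambient sound of the location.
Sound (3): it's coming from the flat next door — a location within the story world — and Niko reacts, so diegetic.

meta-diegetic, diegetic, diegetic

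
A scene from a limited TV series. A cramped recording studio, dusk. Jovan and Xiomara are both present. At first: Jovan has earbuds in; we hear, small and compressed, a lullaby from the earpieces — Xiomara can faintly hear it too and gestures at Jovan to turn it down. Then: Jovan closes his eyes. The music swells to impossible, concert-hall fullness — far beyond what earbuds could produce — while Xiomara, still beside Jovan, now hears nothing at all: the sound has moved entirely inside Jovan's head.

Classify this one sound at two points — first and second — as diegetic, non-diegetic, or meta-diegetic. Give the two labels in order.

First: the earbuds are a physical source both characters can hear → diegetic.
Second: the music now exists only as Jovan's subjective experience; Xiomara can no longer hear it → meta-diegetic.

diegetic, meta-diegetic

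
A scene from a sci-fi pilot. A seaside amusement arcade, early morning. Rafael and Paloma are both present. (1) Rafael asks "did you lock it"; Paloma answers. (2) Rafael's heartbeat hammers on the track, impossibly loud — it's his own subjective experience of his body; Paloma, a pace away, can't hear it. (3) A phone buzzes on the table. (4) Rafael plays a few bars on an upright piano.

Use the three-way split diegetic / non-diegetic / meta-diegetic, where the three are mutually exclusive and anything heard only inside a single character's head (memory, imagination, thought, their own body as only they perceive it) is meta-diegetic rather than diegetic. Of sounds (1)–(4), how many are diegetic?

3

(1) on-screen dialogue — Rafael speaks and Paloma is there to hear → diegetic.
Sound (2): point-of-audition from inside Rafael's body; not a sound in the room, so meta-diegetic.
Sound (3): an in-world source (a phone); characters could hear it, so diegetic.
Sound (4): Rafael is producing the music live, in the story world, so diegetic.
Diegetic: (1), (3), (4) — that's 3.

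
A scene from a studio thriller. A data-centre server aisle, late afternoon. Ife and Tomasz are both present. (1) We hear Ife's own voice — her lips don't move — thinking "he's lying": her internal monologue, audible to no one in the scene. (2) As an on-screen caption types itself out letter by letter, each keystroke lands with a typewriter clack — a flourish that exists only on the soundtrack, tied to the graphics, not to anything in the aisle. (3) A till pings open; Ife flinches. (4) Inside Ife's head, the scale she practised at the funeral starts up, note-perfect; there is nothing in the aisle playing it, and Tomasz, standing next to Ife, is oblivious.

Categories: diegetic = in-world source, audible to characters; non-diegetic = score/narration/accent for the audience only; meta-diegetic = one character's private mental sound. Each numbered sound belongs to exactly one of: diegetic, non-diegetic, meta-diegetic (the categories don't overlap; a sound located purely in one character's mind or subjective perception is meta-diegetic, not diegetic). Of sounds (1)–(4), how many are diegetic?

(1) is meta-diegetic: Ife's thought-voice: a private mental sound no other character can hear.
(2) is non-diegetic: it accompanies on-screen graphics, not anything inside the story world.
Sound (3): the sound comes from a till physically present in the location, so diegetic.
(4) it lives in Ife's subjectivity, not in the aisle → meta-diegetic.
Diegetic: (3) — that's 1.

1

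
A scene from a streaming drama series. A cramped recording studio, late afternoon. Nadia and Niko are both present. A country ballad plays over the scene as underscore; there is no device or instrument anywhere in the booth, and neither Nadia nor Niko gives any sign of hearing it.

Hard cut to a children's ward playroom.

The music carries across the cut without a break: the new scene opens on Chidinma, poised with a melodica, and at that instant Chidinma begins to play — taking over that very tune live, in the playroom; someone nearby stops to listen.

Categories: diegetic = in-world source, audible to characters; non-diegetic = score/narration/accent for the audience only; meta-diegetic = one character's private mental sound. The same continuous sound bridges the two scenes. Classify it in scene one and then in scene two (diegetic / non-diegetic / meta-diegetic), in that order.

non-diegetic, diegetic

Scene one: there's no in-world source anywhere and no character hears it — underscore for the audience only → non-diegetic.
Scene two: from the moment Chidinma starts playing, the tune is being performed on a melodica inside the story world and another character hears it → diegetic.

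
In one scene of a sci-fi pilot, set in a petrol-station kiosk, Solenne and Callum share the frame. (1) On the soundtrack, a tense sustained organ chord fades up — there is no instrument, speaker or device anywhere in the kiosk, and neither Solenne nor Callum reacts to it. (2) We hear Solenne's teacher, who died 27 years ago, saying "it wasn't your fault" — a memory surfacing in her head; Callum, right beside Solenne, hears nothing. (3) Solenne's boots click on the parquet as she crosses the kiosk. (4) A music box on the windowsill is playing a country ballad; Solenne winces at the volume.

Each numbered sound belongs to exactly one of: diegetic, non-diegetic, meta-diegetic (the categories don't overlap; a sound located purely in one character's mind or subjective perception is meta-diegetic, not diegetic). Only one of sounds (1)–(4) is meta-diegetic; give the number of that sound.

(1) it has no source in the story world and no character can hear it — it's underscore → non-diegetic.
(2) is meta-diegetic: the voice is a memory playing only inside Solenne's mind; Callum can't hear it.
Sound (3): it's the physical sound of Solenne moving in the space, so diegetic.
(4) source music from a music box, which exists in the story world → diegetic.
Only (2) is meta-diegetic.

2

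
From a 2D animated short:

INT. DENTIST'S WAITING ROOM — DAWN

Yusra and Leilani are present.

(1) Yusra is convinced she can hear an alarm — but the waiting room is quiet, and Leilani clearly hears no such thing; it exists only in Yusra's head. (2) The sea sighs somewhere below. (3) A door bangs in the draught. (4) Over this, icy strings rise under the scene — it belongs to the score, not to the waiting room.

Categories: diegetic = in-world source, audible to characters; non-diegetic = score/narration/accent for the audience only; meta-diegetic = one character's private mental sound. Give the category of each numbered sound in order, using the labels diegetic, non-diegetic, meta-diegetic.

(1) is meta-diegetic: the sound is imagined by Yusra; nothing in the story world is producing it and Leilani can't hear it.
(2) is diegetic: the sea is part of the location's real environment.
Sound (3): a door is a real object/event in the scene's world, so diegetic.
(4) is non-diegetic: score with no on-screen or off-screen source; it exists for the audience alone.

meta-diegetic, diegetic, diegetic, non-diegetic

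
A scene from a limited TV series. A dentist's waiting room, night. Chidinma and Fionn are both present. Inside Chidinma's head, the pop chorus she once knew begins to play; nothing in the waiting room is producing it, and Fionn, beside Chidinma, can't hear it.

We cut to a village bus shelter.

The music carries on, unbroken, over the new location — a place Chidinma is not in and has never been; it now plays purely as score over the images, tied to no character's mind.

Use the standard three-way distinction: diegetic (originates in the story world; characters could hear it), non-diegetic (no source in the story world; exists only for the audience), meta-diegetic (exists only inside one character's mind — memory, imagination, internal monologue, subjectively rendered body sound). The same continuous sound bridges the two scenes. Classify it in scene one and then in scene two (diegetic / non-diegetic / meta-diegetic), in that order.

Scene one: the music exists only inside Chidinma's mind; Fionn can't hear it → meta-diegetic.
Scene two: it's detached from Chidinma entirely and plays over unrelated images with no in-world source — conventional underscore → non-diegetic.

meta-diegetic, non-diegetic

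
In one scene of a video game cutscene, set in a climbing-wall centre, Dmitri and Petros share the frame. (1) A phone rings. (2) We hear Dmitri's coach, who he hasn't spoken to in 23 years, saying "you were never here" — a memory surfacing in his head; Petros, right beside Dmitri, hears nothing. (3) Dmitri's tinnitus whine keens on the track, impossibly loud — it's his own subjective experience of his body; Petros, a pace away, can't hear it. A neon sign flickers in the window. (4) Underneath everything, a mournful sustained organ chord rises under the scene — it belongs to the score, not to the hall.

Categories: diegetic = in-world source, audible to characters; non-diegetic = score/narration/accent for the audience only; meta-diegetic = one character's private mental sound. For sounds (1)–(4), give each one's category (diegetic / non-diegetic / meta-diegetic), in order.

diegetic, meta-diegetic, meta-diegetic, non-diegetic

Sound (1): the sound comes from a phone physically present in the location, so diegetic.
Sound (2): a remembered line, private to Dmitri — not present in the room, not audible to Petros, so meta-diegetic.
(3) it's Dmitri's internal bodily sensation rendered as sound; only Dmitri 'hears' it → meta-diegetic.
(4) it has no source in the story world and no character can hear it — it's underscore → non-diegetic.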